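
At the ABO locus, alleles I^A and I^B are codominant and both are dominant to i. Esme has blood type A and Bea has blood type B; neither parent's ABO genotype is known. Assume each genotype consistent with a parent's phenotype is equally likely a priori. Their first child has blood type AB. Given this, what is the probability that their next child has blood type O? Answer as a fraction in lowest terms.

1/36

Possible genotypes: Esme ∈ {I^A I^A, I^A i}; Bea ∈ {I^B I^B, I^B i}.
Weight each parental genotype pair by prior × P(type-AB child):
  I^A I^A × I^B I^B: posterior weight 4/9; P(next child type O) = 0.
  I^A I^A × I^B i: posterior weight 2/9; P(next child type O) = 0.
  I^A i × I^B I^B: posterior weight 2/9; P(next child type O) = 0.
  I^A i × I^B i: posterior weight 1/9; P(next child type O) = 1/4.
Weighted sum = 1/36.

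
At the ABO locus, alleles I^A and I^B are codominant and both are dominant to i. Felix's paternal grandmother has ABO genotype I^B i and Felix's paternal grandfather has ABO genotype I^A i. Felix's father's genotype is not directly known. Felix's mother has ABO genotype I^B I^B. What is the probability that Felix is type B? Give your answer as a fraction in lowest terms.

Felix's father's ABO genotype from I^B i × I^A i: 1/4 I^A I^B, 1/4 I^A i, 1/4 I^B i, 1/4 i i.
Crossing each possibility with the mother I^B I^B and summing P(type B): 1/4·1/2 + 1/4·1/2 + 1/4·1 + 1/4·1 = 3/4.

3/4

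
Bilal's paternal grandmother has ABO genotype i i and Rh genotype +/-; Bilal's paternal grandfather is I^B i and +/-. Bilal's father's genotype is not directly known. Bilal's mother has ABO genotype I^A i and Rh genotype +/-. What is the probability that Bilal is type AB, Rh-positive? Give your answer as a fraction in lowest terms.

Bilal's father's ABO genotype from i i × I^B i: 1/2 I^B i, 1/2 i i.
Crossing each possibility with the mother I^A i and summing P(type AB): 1/2·1/4 + 1/2·0 = 1/8.
Similarly for Rh via the father's Rh distribution: P(Rh+) = 3/4.
Independent loci: 1/8 × 3/4 = 3/32.

3/32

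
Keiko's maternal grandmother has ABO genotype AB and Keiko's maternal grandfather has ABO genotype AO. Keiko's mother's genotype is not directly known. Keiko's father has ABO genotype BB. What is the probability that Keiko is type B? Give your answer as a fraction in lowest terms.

Keiko's mother's ABO genotype from AB × AO: 1/4 AA, 1/4 AB, 1/4 AO, 1/4 BO.
Crossing each possibility with the father BB and summing P(type B): 1/4·0 + 1/4·1/2 + 1/4·1/2 + 1/4·1 = 1/2.

1/2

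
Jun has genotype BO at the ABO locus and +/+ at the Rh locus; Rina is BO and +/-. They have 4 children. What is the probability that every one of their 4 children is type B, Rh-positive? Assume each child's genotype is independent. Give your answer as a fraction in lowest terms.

81/256

ABO cross BO × BO → 1/4 O, 3/4 B.
Rh cross +/+ × +/- → 1 Rh+; so P(type B, Rh-positive) = 3/4 × 1 = 3/4 per child.
All 4 independent: (3/4)^4 = 81/256.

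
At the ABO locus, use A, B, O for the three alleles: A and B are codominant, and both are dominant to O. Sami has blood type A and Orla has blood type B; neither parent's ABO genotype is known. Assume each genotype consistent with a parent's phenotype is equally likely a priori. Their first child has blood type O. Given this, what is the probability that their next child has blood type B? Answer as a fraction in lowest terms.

1/4

Possible genotypes: Sami ∈ {AA, AO}; Orla ∈ {BB, BO}.
Weight each parental genotype pair by prior × P(type-O child):
  AO × BO: posterior weight 1; P(next child type B) = 1/4.
Weighted sum = 1/4.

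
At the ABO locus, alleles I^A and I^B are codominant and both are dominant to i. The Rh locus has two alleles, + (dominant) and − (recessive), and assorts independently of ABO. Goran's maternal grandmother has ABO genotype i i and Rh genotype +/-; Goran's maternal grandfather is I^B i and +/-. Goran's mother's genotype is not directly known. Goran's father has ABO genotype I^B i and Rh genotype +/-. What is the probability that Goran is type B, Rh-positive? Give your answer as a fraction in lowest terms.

Goran's mother's ABO genotype from i i × I^B i: 1/2 I^B i, 1/2 i i.
Crossing each possibility with the father I^B i and summing P(type B): 1/2·3/4 + 1/2·1/2 = 5/8.
Similarly for Rh via the mother's Rh distribution: P(Rh+) = 3/4.
Independent loci: 5/8 × 3/4 = 15/32.

15/32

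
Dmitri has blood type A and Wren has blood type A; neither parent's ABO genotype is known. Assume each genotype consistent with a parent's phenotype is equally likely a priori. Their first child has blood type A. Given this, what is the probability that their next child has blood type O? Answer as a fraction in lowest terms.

Possible genotypes: Dmitri ∈ {I^A I^A, I^A i}; Wren ∈ {I^A I^A, I^A i}.
Weight each parental genotype pair by prior × P(type-A child):
  I^A I^A × I^A I^A: posterior weight 4/15; P(next child type O) = 0.
  I^A I^A × I^A i: posterior weight 4/15; P(next child type O) = 0.
  I^A i × I^A I^A: posterior weight 4/15; P(next child type O) = 0.
  I^A i × I^A i: posterior weight 1/5; P(next child type O) = 1/4.
Weighted sum = 1/20.

1/20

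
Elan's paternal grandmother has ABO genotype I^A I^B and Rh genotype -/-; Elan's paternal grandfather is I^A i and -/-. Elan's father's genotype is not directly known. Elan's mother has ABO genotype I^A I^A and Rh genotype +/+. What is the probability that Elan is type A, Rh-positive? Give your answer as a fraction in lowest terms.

Elan's father's ABO genotype from I^A I^B × I^A i: 1/4 I^A I^A, 1/4 I^A I^B, 1/4 I^A i, 1/4 I^B i.
Crossing each possibility with the mother I^A I^A and summing P(type A): 1/4·1 + 1/4·1/2 + 1/4·1 + 1/4·1/2 = 3/4.
Similarly for Rh via the father's Rh distribution: P(Rh+) = 1.
Independent loci: 3/4 × 1 = 3/4.

3/4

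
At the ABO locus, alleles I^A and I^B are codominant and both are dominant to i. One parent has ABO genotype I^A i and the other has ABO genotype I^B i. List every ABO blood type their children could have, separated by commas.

O, A, B, AB

Gametes from I^A i × I^B i give offspring ABO genotypes I^A I^B, I^A i, I^B i, i i, i.e. phenotypes O, A, B, AB.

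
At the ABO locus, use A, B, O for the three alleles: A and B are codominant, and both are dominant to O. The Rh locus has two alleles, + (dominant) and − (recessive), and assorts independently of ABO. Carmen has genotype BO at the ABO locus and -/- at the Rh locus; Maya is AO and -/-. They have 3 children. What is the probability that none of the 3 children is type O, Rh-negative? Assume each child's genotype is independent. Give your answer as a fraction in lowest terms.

27/64

ABO cross BO × AO → 1/4 O, 1/4 A, 1/4 B, 1/4 AB.
Rh cross -/- × -/- → 1 Rh-; so P(type O, Rh-negative) = 1/4 × 1 = 1/4 per child.
P(not type O, Rh-negative) = 3/4 for one child; (3/4)^3 = 27/64.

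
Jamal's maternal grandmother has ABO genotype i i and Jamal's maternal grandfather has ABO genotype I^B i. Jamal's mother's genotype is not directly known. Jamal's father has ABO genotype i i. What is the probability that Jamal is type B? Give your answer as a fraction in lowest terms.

1/4

Jamal's mother's ABO genotype from i i × I^B i: 1/2 I^B i, 1/2 i i.
Crossing each possibility with the father i i and summing P(type B): 1/2·1/2 + 1/2·0 = 1/4.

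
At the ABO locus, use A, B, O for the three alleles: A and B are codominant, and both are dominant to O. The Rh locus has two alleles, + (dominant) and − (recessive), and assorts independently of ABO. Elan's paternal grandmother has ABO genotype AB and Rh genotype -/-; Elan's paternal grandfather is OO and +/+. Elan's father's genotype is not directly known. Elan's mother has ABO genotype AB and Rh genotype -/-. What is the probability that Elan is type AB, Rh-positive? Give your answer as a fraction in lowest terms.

1/8

Elan's father's ABO genotype from AB × OO: 1/2 AO, 1/2 BO.
Crossing each possibility with the mother AB and summing P(type AB): 1/2·1/4 + 1/2·1/4 = 1/4.
Similarly for Rh via the father's Rh distribution: P(Rh+) = 1/2.
Independent loci: 1/4 × 1/2 = 1/8.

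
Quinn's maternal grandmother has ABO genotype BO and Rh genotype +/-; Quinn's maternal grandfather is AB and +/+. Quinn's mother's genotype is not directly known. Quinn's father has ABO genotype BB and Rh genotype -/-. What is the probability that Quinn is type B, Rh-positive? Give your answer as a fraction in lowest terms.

Quinn's mother's ABO genotype from BO × AB: 1/4 AB, 1/4 AO, 1/4 BB, 1/4 BO.
Crossing each possibility with the father BB and summing P(type B): 1/4·1/2 + 1/4·1/2 + 1/4·1 + 1/4·1 = 3/4.
Similarly for Rh via the mother's Rh distribution: P(Rh+) = 3/4.
Independent loci: 3/4 × 3/4 = 9/16.

9/16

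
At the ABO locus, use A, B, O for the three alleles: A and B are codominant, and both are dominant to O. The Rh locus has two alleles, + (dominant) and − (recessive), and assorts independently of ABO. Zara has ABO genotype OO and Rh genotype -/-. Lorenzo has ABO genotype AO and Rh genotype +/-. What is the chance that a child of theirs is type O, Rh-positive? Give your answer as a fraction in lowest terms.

ABO cross OO × AO → offspring phenotypes: 1/2 O, 1/2 A.
Rh cross -/- × +/- → 1/2 Rh+, 1/2 Rh-.
Independent loci: P(type O, Rh-positive) = 1/2 × 1/2 = 1/4.

1/4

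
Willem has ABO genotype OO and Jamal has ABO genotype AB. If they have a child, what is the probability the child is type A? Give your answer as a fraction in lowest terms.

1/2

ABO cross OO × AB → offspring phenotypes: 1/2 A, 1/2 B.
So P(type A) = 1/2.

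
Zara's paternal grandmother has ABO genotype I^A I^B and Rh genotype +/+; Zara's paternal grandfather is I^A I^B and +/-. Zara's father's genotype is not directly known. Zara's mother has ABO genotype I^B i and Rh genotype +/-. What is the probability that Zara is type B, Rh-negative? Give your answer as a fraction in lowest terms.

Zara's father's ABO genotype from I^A I^B × I^A I^B: 1/4 I^A I^A, 1/2 I^A I^B, 1/4 I^B I^B.
Crossing each possibility with the mother I^B i and summing P(type B): 1/4·0 + 1/2·1/2 + 1/4·1 = 1/2.
Similarly for Rh via the father's Rh distribution: P(Rh-) = 1/8.
Independent loci: 1/2 × 1/8 = 1/16.

1/16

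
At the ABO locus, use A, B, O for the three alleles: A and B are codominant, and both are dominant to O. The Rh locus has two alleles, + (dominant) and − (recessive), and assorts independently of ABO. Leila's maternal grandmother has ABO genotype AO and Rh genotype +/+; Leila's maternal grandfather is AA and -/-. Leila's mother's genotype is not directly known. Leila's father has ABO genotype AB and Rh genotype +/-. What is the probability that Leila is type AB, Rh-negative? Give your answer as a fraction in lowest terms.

3/32

Leila's mother's ABO genotype from AO × AA: 1/2 AA, 1/2 AO.
Crossing each possibility with the father AB and summing P(type AB): 1/2·1/2 + 1/2·1/4 = 3/8.
Similarly for Rh via the mother's Rh distribution: P(Rh-) = 1/4.
Independent loci: 3/8 × 1/4 = 3/32.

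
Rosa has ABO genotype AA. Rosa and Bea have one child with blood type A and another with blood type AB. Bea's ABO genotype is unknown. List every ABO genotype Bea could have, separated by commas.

AB, BO

For each candidate genotype of Bea, check whether crossing it with AA can produce every observed child phenotype.
  AA → possible child types {A} ✗
  AB → possible child types {A, AB} ✓
  AO → possible child types {A} ✗
  BB → possible child types {AB} ✗
  BO → possible child types {A, AB} ✓
  OO → possible child types {A} ✗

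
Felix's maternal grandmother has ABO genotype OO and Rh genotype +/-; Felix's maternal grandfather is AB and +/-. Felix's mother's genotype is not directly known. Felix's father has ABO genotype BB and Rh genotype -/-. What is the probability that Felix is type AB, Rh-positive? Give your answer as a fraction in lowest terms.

Felix's mother's ABO genotype from OO × AB: 1/2 AO, 1/2 BO.
Crossing each possibility with the father BB and summing P(type AB): 1/2·1/2 + 1/2·0 = 1/4.
Similarly for Rh via the mother's Rh distribution: P(Rh+) = 1/2.
Independent loci: 1/4 × 1/2 = 1/8.

1/8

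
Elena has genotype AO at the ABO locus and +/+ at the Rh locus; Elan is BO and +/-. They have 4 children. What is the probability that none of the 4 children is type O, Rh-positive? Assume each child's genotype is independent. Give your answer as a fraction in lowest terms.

ABO cross AO × BO → 1/4 O, 1/4 A, 1/4 B, 1/4 AB.
Rh cross +/+ × +/- → 1 Rh+; so P(type O, Rh-positive) = 1/4 × 1 = 1/4 per child.
P(not type O, Rh-positive) = 3/4 for one child; (3/4)^4 = 81/256.

81/256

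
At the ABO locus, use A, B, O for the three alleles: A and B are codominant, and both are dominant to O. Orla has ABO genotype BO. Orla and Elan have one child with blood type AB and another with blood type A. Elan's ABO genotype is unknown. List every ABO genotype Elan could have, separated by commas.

AA, AB, AO

For each candidate genotype of Elan, check whether crossing it with BO can produce every observed child phenotype.
  AA → possible child types {A, AB} ✓
  AB → possible child types {A, B, AB} ✓
  AO → possible child types {O, A, B, AB} ✓
  BB → possible child types {B} ✗
  BO → possible child types {O, B} ✗
  OO → possible child types {O, B} ✗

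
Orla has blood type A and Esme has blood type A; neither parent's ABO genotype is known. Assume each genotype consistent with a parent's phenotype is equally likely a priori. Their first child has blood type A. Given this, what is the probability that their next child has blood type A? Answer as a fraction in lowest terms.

Possible genotypes: Orla ∈ {AA, AO}; Esme ∈ {AA, AO}.
Weight each parental genotype pair by prior × P(type-A child):
  AA × AA: posterior weight 4/15; P(next child type A) = 1.
  AA × AO: posterior weight 4/15; P(next child type A) = 1.
  AO × AA: posterior weight 4/15; P(next child type A) = 1.
  AO × AO: posterior weight 1/5; P(next child type A) = 3/4.
Weighted sum = 19/20.

19/20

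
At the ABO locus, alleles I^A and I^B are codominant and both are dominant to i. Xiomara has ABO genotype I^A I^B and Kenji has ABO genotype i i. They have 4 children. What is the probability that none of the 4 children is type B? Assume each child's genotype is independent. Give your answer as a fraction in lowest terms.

1/16

ABO cross I^A I^B × i i → 1/2 A, 1/2 B.
So P(type B) = 1/2 per child.
P(not type B) = 1/2 for one child; (1/2)^4 = 1/16.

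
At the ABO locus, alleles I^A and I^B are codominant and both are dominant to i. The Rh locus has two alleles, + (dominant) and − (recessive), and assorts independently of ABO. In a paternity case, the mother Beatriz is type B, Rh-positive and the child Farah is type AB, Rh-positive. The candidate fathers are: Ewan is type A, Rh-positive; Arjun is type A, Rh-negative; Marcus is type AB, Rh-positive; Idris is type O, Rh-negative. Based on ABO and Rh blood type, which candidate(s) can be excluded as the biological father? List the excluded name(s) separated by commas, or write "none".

Idris

A candidate is excluded only if no genotype consistent with his phenotype could produce a type AB, Rh-positive child with a type B, Rh-positive mother.
Idris (type O, Rh-): no genotype consistent with that phenotype can produce a type-AB Rh+ child with a type-B mother.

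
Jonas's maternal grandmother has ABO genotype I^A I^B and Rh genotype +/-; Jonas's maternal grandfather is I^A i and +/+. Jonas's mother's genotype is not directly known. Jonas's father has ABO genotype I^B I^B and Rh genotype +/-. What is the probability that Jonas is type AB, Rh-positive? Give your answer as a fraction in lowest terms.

7/16

Jonas's mother's ABO genotype from I^A I^B × I^A i: 1/4 I^A I^A, 1/4 I^A I^B, 1/4 I^A i, 1/4 I^B i.
Crossing each possibility with the father I^B I^B and summing P(type AB): 1/4·1 + 1/4·1/2 + 1/4·1/2 + 1/4·0 = 1/2.
Similarly for Rh via the mother's Rh distribution: P(Rh+) = 7/8.
Independent loci: 1/2 × 7/8 = 7/16.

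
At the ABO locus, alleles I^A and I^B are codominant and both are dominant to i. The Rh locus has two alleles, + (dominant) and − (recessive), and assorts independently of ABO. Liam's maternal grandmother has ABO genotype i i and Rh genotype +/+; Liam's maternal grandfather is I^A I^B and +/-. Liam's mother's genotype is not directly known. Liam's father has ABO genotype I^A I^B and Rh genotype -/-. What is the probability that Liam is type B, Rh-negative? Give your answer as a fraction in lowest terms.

3/32

Liam's mother's ABO genotype from i i × I^A I^B: 1/2 I^A i, 1/2 I^B i.
Crossing each possibility with the father I^A I^B and summing P(type B): 1/2·1/4 + 1/2·1/2 = 3/8.
Similarly for Rh via the mother's Rh distribution: P(Rh-) = 1/4.
Independent loci: 3/8 × 1/4 = 3/32.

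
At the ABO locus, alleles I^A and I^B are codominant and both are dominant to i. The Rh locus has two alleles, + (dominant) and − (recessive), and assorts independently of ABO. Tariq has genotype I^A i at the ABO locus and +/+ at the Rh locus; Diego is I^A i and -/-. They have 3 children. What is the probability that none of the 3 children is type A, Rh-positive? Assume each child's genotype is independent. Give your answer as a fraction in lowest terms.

ABO cross I^A i × I^A i → 1/4 O, 3/4 A.
Rh cross +/+ × -/- → 1 Rh+; so P(type A, Rh-positive) = 3/4 × 1 = 3/4 per child.
P(not type A, Rh-positive) = 1/4 for one child; (1/4)^3 = 1/64.

1/64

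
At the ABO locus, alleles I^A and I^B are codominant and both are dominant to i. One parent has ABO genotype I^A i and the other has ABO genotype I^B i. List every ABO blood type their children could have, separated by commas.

Gametes from I^A i × I^B i give offspring ABO genotypes I^A I^B, I^A i, I^B i, i i, i.e. phenotypes O, A, B, AB.

O, A, B, AB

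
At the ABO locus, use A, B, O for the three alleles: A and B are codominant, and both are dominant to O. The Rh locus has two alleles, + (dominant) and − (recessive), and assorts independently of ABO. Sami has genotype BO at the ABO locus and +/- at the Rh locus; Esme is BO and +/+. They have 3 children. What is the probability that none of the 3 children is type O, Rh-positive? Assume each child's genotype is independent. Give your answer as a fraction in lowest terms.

ABO cross BO × BO → 1/4 O, 3/4 B.
Rh cross +/- × +/+ → 1 Rh+; so P(type O, Rh-positive) = 1/4 × 1 = 1/4 per child.
P(not type O, Rh-positive) = 3/4 for one child; (3/4)^3 = 27/64.

27/64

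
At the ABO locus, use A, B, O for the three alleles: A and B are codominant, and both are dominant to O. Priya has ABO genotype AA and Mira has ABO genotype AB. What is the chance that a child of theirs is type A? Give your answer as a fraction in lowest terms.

1/2

ABO cross AA × AB → offspring phenotypes: 1/2 A, 1/2 AB.
So P(type A) = 1/2.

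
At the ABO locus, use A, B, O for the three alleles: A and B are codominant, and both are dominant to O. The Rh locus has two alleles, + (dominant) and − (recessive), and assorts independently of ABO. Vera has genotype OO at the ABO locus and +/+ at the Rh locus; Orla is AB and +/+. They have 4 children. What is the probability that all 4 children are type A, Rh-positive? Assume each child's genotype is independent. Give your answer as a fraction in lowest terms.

ABO cross OO × AB → 1/2 A, 1/2 B.
Rh cross +/+ × +/+ → 1 Rh+; so P(type A, Rh-positive) = 1/2 × 1 = 1/2 per child.
All 4 independent: (1/2)^4 = 1/16.

1/16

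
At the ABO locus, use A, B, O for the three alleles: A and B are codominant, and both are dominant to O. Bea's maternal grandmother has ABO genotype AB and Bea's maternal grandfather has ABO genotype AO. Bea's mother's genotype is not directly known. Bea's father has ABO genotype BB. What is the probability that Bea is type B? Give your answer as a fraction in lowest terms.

Bea's mother's ABO genotype from AB × AO: 1/4 AA, 1/4 AB, 1/4 AO, 1/4 BO.
Crossing each possibility with the father BB and summing P(type B): 1/4·0 + 1/4·1/2 + 1/4·1/2 + 1/4·1 = 1/2.

1/2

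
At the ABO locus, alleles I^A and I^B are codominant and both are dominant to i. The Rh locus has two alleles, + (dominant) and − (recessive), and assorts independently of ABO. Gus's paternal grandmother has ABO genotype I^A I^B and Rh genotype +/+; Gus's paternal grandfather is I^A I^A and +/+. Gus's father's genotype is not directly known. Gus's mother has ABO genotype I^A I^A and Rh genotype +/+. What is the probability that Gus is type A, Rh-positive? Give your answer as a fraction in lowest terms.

Gus's father's ABO genotype from I^A I^B × I^A I^A: 1/2 I^A I^A, 1/2 I^A I^B.
Crossing each possibility with the mother I^A I^A and summing P(type A): 1/2·1 + 1/2·1/2 = 3/4.
Similarly for Rh via the father's Rh distribution: P(Rh+) = 1.
Independent loci: 3/4 × 1 = 3/4.

3/4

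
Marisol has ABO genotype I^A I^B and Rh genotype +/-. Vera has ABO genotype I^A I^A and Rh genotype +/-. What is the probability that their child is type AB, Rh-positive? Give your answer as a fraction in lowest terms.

3/8

ABO cross I^A I^B × I^A I^A → offspring phenotypes: 1/2 A, 1/2 AB.
Rh cross +/- × +/- → 3/4 Rh+, 1/4 Rh-.
Independent loci: P(type AB, Rh-positive) = 1/2 × 3/4 = 3/8.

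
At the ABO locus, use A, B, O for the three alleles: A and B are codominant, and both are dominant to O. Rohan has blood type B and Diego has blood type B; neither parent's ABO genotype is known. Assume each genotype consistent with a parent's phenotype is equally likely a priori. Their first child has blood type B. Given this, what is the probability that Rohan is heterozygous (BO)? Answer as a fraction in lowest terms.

Possible genotypes: Rohan ∈ {BB, BO}; Diego ∈ {BB, BO}.
Weight each parental genotype pair by prior × P(type-B child):
  BB × BB: posterior weight 4/15.
  BB × BO: posterior weight 4/15.
  BO × BB: posterior weight 4/15.
  BO × BO: posterior weight 1/5.
Sum the posterior weight over pairs where Rohan is BO: 7/15.

7/15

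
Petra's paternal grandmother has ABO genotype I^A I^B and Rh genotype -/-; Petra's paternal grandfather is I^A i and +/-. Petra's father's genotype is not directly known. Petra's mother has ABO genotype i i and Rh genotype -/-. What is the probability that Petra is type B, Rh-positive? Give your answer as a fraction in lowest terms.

Petra's father's ABO genotype from I^A I^B × I^A i: 1/4 I^A I^A, 1/4 I^A I^B, 1/4 I^A i, 1/4 I^B i.
Crossing each possibility with the mother i i and summing P(type B): 1/4·0 + 1/4·1/2 + 1/4·0 + 1/4·1/2 = 1/4.
Similarly for Rh via the father's Rh distribution: P(Rh+) = 1/4.
Independent loci: 1/4 × 1/4 = 1/16.

1/16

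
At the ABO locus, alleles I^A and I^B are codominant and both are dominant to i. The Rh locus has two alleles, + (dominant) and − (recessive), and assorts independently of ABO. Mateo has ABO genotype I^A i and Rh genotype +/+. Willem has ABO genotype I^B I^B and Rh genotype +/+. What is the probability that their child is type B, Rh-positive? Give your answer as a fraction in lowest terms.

1/2

ABO cross I^A i × I^B I^B → offspring phenotypes: 1/2 B, 1/2 AB.
Rh cross +/+ × +/+ → 1 Rh+.
Independent loci: P(type B, Rh-positive) = 1/2 × 1 = 1/2.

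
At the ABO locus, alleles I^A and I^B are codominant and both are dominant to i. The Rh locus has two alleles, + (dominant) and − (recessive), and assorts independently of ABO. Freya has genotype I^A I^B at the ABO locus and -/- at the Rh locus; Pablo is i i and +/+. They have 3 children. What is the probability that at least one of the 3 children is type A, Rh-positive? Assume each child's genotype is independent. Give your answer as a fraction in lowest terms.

7/8

ABO cross I^A I^B × i i → 1/2 A, 1/2 B.
Rh cross -/- × +/+ → 1 Rh+; so P(type A, Rh-positive) = 1/2 × 1 = 1/2 per child.
P(none) = (1/2)^3 = 1/8; P(at least one) = 1 − 1/8 = 7/8.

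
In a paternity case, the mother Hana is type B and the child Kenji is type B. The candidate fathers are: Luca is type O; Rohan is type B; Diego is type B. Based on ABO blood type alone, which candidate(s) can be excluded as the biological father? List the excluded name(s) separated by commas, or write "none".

A candidate is excluded only if no genotype consistent with his phenotype could produce a type B child with a type B mother.
Every candidate has at least one consistent genotype combination, so none can be excluded.

none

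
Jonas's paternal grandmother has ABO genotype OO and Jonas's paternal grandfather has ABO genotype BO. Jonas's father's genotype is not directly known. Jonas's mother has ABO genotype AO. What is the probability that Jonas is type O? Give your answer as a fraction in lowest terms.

3/8

Jonas's father's ABO genotype from OO × BO: 1/2 BO, 1/2 OO.
Crossing each possibility with the mother AO and summing P(type O): 1/2·1/4 + 1/2·1/2 = 3/8.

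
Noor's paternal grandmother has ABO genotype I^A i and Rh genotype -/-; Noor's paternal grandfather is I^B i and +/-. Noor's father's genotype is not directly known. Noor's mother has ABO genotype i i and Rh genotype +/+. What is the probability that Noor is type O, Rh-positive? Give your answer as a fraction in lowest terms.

1/2

Noor's father's ABO genotype from I^A i × I^B i: 1/4 I^A I^B, 1/4 I^A i, 1/4 I^B i, 1/4 i i.
Crossing each possibility with the mother i i and summing P(type O): 1/4·0 + 1/4·1/2 + 1/4·1/2 + 1/4·1 = 1/2.
Similarly for Rh via the father's Rh distribution: P(Rh+) = 1.
Independent loci: 1/2 × 1 = 1/2.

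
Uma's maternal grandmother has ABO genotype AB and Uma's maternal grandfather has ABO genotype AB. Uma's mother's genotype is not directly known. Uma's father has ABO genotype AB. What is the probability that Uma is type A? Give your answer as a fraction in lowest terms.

1/4

Uma's mother's ABO genotype from AB × AB: 1/4 AA, 1/2 AB, 1/4 BB.
Crossing each possibility with the father AB and summing P(type A): 1/4·1/2 + 1/2·1/4 + 1/4·0 = 1/4.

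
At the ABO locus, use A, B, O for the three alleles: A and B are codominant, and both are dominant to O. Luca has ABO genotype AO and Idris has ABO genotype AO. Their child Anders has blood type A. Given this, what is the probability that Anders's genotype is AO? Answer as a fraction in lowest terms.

2/3

Cross AO × AO → 1/4 AA, 1/2 AO, 1/4 OO.
Type-A genotypes among offspring: AA (1/4), AO (1/2); total 3/4.
P(AO | type A) = (1/2) / (3/4) = 2/3.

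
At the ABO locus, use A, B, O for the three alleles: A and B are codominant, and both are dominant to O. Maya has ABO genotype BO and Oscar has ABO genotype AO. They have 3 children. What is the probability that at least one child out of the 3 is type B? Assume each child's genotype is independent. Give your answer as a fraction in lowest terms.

37/64

ABO cross BO × AO → 1/4 O, 1/4 A, 1/4 B, 1/4 AB.
So P(type B) = 1/4 per child.
P(none) = (3/4)^3 = 27/64; P(at least one) = 1 − 27/64 = 37/64.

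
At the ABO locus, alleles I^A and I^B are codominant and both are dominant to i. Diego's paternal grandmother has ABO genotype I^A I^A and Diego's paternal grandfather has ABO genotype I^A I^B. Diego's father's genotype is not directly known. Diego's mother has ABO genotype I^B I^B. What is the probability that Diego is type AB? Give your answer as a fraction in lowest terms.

Diego's father's ABO genotype from I^A I^A × I^A I^B: 1/2 I^A I^A, 1/2 I^A I^B.
Crossing each possibility with the mother I^B I^B and summing P(type AB): 1/2·1 + 1/2·1/2 = 3/4.

3/4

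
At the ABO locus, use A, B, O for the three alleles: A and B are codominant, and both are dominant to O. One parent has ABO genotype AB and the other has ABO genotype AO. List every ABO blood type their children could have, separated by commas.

Gametes from AB × AO give offspring ABO genotypes AA, AB, AO, BO, i.e. phenotypes A, B, AB.

A, B, AB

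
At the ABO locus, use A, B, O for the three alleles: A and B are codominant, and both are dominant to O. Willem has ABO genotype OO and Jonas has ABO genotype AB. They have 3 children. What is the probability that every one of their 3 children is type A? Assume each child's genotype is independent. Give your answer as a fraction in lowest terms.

1/8

ABO cross OO × AB → 1/2 A, 1/2 B.
So P(type A) = 1/2 per child.
All 3 independent: (1/2)^3 = 1/8.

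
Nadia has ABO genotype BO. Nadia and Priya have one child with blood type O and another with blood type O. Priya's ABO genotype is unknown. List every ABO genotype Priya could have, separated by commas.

AO, BO, OO

For each candidate genotype of Priya, check whether crossing it with BO can produce every observed child phenotype.
  AA → possible child types {A, AB} ✗
  AB → possible child types {A, B, AB} ✗
  AO → possible child types {O, A, B, AB} ✓
  BB → possible child types {B} ✗
  BO → possible child types {O, B} ✓
  OO → possible child types {O, B} ✓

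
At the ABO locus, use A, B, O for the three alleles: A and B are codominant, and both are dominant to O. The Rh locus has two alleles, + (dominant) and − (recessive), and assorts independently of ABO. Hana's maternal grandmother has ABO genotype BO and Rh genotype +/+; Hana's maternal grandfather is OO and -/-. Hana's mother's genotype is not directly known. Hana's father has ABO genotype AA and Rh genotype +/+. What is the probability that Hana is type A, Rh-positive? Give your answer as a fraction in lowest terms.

3/4

Hana's mother's ABO genotype from BO × OO: 1/2 BO, 1/2 OO.
Crossing each possibility with the father AA and summing P(type A): 1/2·1/2 + 1/2·1 = 3/4.
Similarly for Rh via the mother's Rh distribution: P(Rh+) = 1.
Independent loci: 3/4 × 1 = 3/4.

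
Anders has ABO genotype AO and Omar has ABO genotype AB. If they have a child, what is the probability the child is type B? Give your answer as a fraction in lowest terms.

1/4

ABO cross AO × AB → offspring phenotypes: 1/2 A, 1/4 B, 1/4 AB.
So P(type B) = 1/4.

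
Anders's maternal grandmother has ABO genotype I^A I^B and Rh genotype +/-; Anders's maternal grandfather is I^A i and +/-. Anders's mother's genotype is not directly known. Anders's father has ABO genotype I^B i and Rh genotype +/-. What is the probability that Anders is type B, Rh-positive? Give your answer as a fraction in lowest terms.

9/32

Anders's mother's ABO genotype from I^A I^B × I^A i: 1/4 I^A I^A, 1/4 I^A I^B, 1/4 I^A i, 1/4 I^B i.
Crossing each possibility with the father I^B i and summing P(type B): 1/4·0 + 1/4·1/2 + 1/4·1/4 + 1/4·3/4 = 3/8.
Similarly for Rh via the mother's Rh distribution: P(Rh+) = 3/4.
Independent loci: 3/8 × 3/4 = 9/32.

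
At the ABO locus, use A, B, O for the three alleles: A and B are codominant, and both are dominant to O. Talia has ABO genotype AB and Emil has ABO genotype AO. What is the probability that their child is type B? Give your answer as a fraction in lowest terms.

ABO cross AB × AO → offspring phenotypes: 1/2 A, 1/4 B, 1/4 AB.
So P(type B) = 1/4.

1/4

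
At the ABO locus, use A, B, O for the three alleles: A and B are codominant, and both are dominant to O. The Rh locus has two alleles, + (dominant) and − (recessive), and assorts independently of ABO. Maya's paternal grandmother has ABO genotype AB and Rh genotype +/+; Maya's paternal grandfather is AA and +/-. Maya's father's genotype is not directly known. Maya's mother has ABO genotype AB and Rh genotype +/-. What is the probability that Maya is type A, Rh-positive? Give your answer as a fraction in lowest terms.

21/64

Maya's father's ABO genotype from AB × AA: 1/2 AA, 1/2 AB.
Crossing each possibility with the mother AB and summing P(type A): 1/2·1/2 + 1/2·1/4 = 3/8.
Similarly for Rh via the father's Rh distribution: P(Rh+) = 7/8.
Independent loci: 3/8 × 7/8 = 21/64.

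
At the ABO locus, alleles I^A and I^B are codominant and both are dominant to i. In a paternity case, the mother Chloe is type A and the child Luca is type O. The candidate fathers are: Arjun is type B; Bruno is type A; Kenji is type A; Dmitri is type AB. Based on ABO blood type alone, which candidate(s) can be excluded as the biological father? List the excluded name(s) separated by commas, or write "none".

A candidate is excluded only if no genotype consistent with his phenotype could produce a type O child with a type A mother.
Dmitri (type AB): no genotype consistent with that phenotype can produce a type-O child with a type-A mother.

Dmitri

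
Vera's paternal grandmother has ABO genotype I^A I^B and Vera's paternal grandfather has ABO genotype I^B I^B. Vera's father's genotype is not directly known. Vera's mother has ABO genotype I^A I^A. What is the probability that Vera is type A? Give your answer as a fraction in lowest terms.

1/4

Vera's father's ABO genotype from I^A I^B × I^B I^B: 1/2 I^A I^B, 1/2 I^B I^B.
Crossing each possibility with the mother I^A I^A and summing P(type A): 1/2·1/2 + 1/2·0 = 1/4.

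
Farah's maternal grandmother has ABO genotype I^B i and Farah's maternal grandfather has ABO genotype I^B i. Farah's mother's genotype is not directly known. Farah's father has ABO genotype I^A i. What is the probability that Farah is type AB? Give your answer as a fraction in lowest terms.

1/4

Farah's mother's ABO genotype from I^B i × I^B i: 1/4 I^B I^B, 1/2 I^B i, 1/4 i i.
Crossing each possibility with the father I^A i and summing P(type AB): 1/4·1/2 + 1/2·1/4 + 1/4·0 = 1/4.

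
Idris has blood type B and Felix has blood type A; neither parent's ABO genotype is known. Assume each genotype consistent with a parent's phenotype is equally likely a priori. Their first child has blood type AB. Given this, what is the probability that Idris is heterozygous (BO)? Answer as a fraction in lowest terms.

1/3

Possible genotypes: Idris ∈ {BB, BO}; Felix ∈ {AA, AO}.
Weight each parental genotype pair by prior × P(type-AB child):
  BB × AA: posterior weight 4/9.
  BB × AO: posterior weight 2/9.
  BO × AA: posterior weight 2/9.
  BO × AO: posterior weight 1/9.
Sum the posterior weight over pairs where Idris is BO: 1/3.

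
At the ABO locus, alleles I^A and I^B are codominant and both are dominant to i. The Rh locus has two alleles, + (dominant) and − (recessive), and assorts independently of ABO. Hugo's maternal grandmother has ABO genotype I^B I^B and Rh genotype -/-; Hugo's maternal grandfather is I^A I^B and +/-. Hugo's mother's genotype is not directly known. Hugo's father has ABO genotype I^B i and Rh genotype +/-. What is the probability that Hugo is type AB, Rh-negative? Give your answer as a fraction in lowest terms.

Hugo's mother's ABO genotype from I^B I^B × I^A I^B: 1/2 I^A I^B, 1/2 I^B I^B.
Crossing each possibility with the father I^B i and summing P(type AB): 1/2·1/4 + 1/2·0 = 1/8.
Similarly for Rh via the mother's Rh distribution: P(Rh-) = 3/8.
Independent loci: 1/8 × 3/8 = 3/64.

3/64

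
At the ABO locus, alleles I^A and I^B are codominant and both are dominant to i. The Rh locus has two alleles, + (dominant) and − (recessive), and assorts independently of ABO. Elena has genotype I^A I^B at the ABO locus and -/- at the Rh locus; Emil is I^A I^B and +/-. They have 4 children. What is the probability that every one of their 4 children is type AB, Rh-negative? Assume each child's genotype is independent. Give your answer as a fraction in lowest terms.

1/256

ABO cross I^A I^B × I^A I^B → 1/4 A, 1/4 B, 1/2 AB.
Rh cross -/- × +/- → 1/2 Rh+, 1/2 Rh-; so P(type AB, Rh-negative) = 1/2 × 1/2 = 1/4 per child.
All 4 independent: (1/4)^4 = 1/256.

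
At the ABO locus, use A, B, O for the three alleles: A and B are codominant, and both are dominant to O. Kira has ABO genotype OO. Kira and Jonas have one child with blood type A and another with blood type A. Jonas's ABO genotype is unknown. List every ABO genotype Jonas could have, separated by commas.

AA, AB, AO

For each candidate genotype of Jonas, check whether crossing it with OO can produce every observed child phenotype.
  AA → possible child types {A} ✓
  AB → possible child types {A, B} ✓
  AO → possible child types {O, A} ✓
  BB → possible child types {B} ✗
  BO → possible child types {O, B} ✗
  OO → possible child types {O} ✗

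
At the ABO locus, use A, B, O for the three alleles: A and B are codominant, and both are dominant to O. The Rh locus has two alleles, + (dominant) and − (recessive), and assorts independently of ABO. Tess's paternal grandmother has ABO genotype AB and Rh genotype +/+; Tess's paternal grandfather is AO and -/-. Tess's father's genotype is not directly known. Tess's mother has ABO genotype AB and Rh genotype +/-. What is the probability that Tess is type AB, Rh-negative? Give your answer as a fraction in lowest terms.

Tess's father's ABO genotype from AB × AO: 1/4 AA, 1/4 AB, 1/4 AO, 1/4 BO.
Crossing each possibility with the mother AB and summing P(type AB): 1/4·1/2 + 1/4·1/2 + 1/4·1/4 + 1/4·1/4 = 3/8.
Similarly for Rh via the father's Rh distribution: P(Rh-) = 1/4.
Independent loci: 3/8 × 1/4 = 3/32.

3/32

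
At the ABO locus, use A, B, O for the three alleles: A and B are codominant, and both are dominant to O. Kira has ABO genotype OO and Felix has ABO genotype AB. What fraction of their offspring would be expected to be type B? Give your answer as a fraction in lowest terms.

1/2

ABO cross OO × AB → offspring phenotypes: 1/2 A, 1/2 B.
So P(type B) = 1/2.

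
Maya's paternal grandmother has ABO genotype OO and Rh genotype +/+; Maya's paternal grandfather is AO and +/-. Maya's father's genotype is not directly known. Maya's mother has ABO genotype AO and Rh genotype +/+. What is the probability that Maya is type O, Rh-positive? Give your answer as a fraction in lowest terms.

Maya's father's ABO genotype from OO × AO: 1/2 AO, 1/2 OO.
Crossing each possibility with the mother AO and summing P(type O): 1/2·1/4 + 1/2·1/2 = 3/8.
Similarly for Rh via the father's Rh distribution: P(Rh+) = 1.
Independent loci: 3/8 × 1 = 3/8.

3/8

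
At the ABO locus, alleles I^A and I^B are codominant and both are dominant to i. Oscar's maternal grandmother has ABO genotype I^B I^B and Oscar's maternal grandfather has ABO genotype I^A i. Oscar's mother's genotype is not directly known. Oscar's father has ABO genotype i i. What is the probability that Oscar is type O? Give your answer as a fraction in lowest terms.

Oscar's mother's ABO genotype from I^B I^B × I^A i: 1/2 I^A I^B, 1/2 I^B i.
Crossing each possibility with the father i i and summing P(type O): 1/2·0 + 1/2·1/2 = 1/4.

1/4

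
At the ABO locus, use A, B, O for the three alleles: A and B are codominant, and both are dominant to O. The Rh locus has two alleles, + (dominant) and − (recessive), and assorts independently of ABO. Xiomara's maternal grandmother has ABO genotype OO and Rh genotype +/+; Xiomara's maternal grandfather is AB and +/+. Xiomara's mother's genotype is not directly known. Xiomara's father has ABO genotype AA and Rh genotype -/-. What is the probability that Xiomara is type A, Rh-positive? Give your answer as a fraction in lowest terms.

Xiomara's mother's ABO genotype from OO × AB: 1/2 AO, 1/2 BO.
Crossing each possibility with the father AA and summing P(type A): 1/2·1 + 1/2·1/2 = 3/4.
Similarly for Rh via the mother's Rh distribution: P(Rh+) = 1.
Independent loci: 3/4 × 1 = 3/4.

3/4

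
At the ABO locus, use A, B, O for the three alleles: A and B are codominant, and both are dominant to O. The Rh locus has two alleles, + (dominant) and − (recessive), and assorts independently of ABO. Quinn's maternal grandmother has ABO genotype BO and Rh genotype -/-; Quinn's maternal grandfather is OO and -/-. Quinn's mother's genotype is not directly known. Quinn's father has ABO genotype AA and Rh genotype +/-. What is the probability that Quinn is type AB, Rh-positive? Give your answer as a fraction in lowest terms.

1/8

Quinn's mother's ABO genotype from BO × OO: 1/2 BO, 1/2 OO.
Crossing each possibility with the father AA and summing P(type AB): 1/2·1/2 + 1/2·0 = 1/4.
Similarly for Rh via the mother's Rh distribution: P(Rh+) = 1/2.
Independent loci: 1/4 × 1/2 = 1/8.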